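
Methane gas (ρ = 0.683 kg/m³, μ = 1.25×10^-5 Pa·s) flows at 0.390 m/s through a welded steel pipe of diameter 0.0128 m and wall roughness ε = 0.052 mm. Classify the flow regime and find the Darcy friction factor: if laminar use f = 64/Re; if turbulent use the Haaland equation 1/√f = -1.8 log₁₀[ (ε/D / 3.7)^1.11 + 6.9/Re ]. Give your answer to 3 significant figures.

f ≈ 0.235

Re = ρVD/μ = 0.683·0.39·0.0128/1.25e-05 = 272.8.
Re < 2300 → laminar, so f = 64/Re = 0.2346 (roughness is irrelevant in laminar flow).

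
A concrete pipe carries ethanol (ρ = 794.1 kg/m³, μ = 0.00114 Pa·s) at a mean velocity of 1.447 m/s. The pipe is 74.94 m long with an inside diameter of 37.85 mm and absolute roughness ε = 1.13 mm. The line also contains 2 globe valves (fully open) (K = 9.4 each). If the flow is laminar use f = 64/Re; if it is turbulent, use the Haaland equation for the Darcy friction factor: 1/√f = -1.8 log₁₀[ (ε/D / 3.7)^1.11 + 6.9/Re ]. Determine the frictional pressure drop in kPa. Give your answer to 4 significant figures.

Reynolds number Re = ρVD/μ = 794.1 · 1.447 · 0.03785 / 0.00114 = 3.815e+04.
Re > 4000 → turbulent. Relative roughness ε/D = 0.00113/0.03785 = 0.0299. Haaland: 1/√f = -1.8 log₁₀[(0.0299/3.7)^1.11 + 6.9/3.815e+04] = -1.8 log₁₀[0.00475 + 0.000181] = 4.153, so f = 0.05798.
Total minor-loss coefficient ΣK = 2·9.4 = 18.8.
ΔP = [f·L/D + ΣK]·(ρV²/2) = [0.05798·74.94/0.03785 + 18.8]·(794.1·1.447²/2) = [114.8 + 18.8]·831.3 = 1.111e+05 Pa.
ΔP = 1.111e+05 Pa = 111.1 kPa.

ΔP ≈ 111.1 kPa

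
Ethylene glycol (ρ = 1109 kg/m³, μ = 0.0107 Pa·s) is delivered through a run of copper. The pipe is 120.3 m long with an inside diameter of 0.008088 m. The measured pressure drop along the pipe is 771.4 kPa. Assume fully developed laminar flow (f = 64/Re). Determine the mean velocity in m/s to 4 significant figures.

V ≈ 1.225 m/s

For laminar flow, f = 64/Re with Re = ρVD/μ, so Darcy-Weisbach reduces to ΔP = 32μLV/D². Solving for V: V = ΔP·D²/(32μL) = 7.714e+05·(0.008088)²/(32·0.0107·120.3) = 1.225 m/s.
Check: Re = ρVD/μ = 1109·1.225·0.008088/0.0107 = 1027 < 2300, so the laminar assumption holds.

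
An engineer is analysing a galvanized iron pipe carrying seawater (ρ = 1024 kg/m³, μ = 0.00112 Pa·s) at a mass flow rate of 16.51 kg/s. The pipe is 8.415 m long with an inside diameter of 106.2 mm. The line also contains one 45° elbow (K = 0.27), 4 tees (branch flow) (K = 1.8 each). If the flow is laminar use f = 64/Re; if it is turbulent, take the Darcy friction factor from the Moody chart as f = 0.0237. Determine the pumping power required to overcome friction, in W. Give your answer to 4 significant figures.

A = πD²/4 = π(0.1062)²/4 = 0.008858 m²; mean velocity V = ṁ/(ρA) = 16.51/(1024 · 0.008858) = 1.82 m/s.
Reynolds number Re = ρVD/μ = 1024 · 1.82 · 0.1062 / 0.00112 = 1.767e+05.
Re > 4000 → turbulent; use the Moody-chart value f = 0.0237.
Total minor-loss coefficient ΣK = 1·0.27 + 4·1.8 = 7.47.
ΔP = [f·L/D + ΣK]·(ρV²/2) = [0.0237·8.415/0.1062 + 7.47]·(1024·1.82²/2) = [1.878 + 7.47]·1696 = 1.586e+04 Pa.
Q = ṁ/ρ = 16.51/1024 = 0.01612 m³/s.
Pumping power P = QΔP = 0.01612·1.586e+04 = 255.65 W = 255.7 W.

P ≈ 255.7 W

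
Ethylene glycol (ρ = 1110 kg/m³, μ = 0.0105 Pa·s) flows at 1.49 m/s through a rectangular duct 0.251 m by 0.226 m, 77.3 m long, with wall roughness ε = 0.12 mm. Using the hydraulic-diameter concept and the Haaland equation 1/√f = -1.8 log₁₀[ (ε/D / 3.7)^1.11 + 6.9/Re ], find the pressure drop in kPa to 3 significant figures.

Hydraulic diameter D_h = 4A/P = 4·(0.251·0.226)/(2·(0.251+0.226)) = 0.2269/0.954 = 0.2378 m.
Re = ρVD_h/μ = 1110·1.49·0.2378/0.0105 = 3.746e+04.
ε/D_h = 0.00012/0.2378 = 0.000505; Haaland gives 1/√f = -1.8 log₁₀[5.12e-05+0.000184] = 6.531, so f = 0.02345.
ΔP = f(L/D_h)(ρV²/2) = 0.02345·77.3/0.2378·1232 = 9389 Pa.
ΔP = 9.39 kPa.

ΔP ≈ 9.39 kPa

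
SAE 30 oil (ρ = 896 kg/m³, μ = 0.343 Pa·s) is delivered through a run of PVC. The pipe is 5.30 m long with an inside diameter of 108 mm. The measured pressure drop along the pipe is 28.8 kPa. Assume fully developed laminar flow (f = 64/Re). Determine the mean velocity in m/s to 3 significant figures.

V ≈ 5.77 m/s

For laminar flow, f = 64/Re with Re = ρVD/μ, so Darcy-Weisbach reduces to ΔP = 32μLV/D². Solving for V: V = ΔP·D²/(32μL) = 2.88e+04·(0.108)²/(32·0.343·5.3) = 5.775 m/s.
Check: Re = ρVD/μ = 896·5.775·0.108/0.343 = 1629 < 2300, so the laminar assumption holds.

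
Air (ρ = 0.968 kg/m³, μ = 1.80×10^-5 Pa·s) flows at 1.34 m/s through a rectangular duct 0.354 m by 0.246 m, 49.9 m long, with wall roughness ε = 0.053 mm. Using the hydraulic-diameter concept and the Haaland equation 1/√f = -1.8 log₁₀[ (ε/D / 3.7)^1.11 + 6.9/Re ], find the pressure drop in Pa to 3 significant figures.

ΔP ≈ 3.85 Pa

Hydraulic diameter D_h = 4A/P = 4·(0.354·0.246)/(2·(0.354+0.246)) = 0.3483/1.2 = 0.2903 m.
Re = ρVD_h/μ = 0.968·1.34·0.2903/1.8e-05 = 2.092e+04.
ε/D_h = 5.3e-05/0.2903 = 0.000183; Haaland gives 1/√f = -1.8 log₁₀[1.66e-05+0.00033] = 6.229, so f = 0.02578.
ΔP = f(L/D_h)(ρV²/2) = 0.02578·49.9/0.2903·0.8691 = 3.851 Pa.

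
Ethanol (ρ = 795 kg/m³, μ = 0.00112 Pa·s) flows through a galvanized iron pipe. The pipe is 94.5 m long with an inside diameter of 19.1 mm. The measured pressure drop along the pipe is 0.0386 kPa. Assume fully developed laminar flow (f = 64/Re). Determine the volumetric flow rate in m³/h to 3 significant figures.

Q ≈ 0.00429 m³/h

For laminar flow, f = 64/Re with Re = ρVD/μ, so Darcy-Weisbach reduces to ΔP = 32μLV/D². Solving for V: V = ΔP·D²/(32μL) = 38.6·(0.0191)²/(32·0.00112·94.5) = 0.004158 m/s.
Check: Re = ρVD/μ = 795·0.004158·0.0191/0.00112 = 56.37 < 2300, so the laminar assumption holds.
Q = V·A = 0.004158·(π/4·0.0191²) = 1.191e-06 m³/s = 0.00429 m³/h.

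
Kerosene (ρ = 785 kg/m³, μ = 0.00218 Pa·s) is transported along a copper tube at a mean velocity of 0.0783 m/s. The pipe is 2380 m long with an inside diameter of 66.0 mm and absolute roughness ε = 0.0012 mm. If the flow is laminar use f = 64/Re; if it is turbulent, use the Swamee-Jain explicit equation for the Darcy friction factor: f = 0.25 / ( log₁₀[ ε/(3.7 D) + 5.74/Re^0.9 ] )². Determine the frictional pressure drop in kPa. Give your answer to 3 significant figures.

Reynolds number Re = ρVD/μ = 785 · 0.0783 · 0.066 / 0.00218 = 1861.
Re < 2300 → laminar flow, so f = 64/Re = 64/1861 = 0.03439 (the turbulent correlation is not needed).
Darcy-Weisbach: ΔP = f(L/D)(ρV²/2) = 0.03439·(2380/0.066)·(785·0.0783²/2) = 0.03439·3.606e+04·2.406 = 2984 Pa.
ΔP = 2984 Pa = 2.98 kPa.

ΔP ≈ 2.98 kPa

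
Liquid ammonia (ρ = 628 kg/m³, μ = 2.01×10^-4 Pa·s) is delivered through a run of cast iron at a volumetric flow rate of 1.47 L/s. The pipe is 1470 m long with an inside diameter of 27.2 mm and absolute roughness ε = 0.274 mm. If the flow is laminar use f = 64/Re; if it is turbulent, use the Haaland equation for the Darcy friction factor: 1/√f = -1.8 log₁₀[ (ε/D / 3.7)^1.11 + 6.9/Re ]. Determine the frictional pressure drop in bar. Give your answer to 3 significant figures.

ΔP ≈ 41.6 bar

Q = 1.47 L/s = 1.47/1000 = 0.00147 m³/s.
Cross-sectional area A = πD²/4 = π(0.0272)²/4 = 0.0005811 m²; mean velocity V = Q/A = 0.00147/0.0005811 = 2.53 m/s.
Reynolds number Re = ρVD/μ = 628 · 2.53 · 0.0272 / 0.000201 = 2.15e+05.
Re > 4000 → turbulent. Relative roughness ε/D = 0.000274/0.0272 = 0.0101. Haaland: 1/√f = -1.8 log₁₀[(0.0101/3.7)^1.11 + 6.9/2.15e+05] = -1.8 log₁₀[0.00142 + 3.21e-05] = 5.107, so f = 0.03833.
Darcy-Weisbach: ΔP = f(L/D)(ρV²/2) = 0.03833·(1470/0.0272)·(628·2.53²/2) = 0.03833·5.404e+04·2010 = 4.163e+06 Pa.
ΔP = 4.163e+06 Pa = 41.6 bar.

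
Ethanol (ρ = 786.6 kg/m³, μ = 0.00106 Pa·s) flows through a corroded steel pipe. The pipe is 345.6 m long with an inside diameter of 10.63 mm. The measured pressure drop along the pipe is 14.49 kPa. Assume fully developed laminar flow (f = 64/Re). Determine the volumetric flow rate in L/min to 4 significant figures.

For laminar flow, f = 64/Re with Re = ρVD/μ, so Darcy-Weisbach reduces to ΔP = 32μLV/D². Solving for V: V = ΔP·D²/(32μL) = 1.449e+04·(0.01063)²/(32·0.00106·345.6) = 0.1397 m/s.
Check: Re = ρVD/μ = 786.6·0.1397·0.01063/0.00106 = 1102 < 2300, so the laminar assumption holds.
Q = V·A = 0.1397·(π/4·0.01063²) = 1.24e-05 m³/s = 0.7437 L/min.

Q ≈ 0.7437 L/min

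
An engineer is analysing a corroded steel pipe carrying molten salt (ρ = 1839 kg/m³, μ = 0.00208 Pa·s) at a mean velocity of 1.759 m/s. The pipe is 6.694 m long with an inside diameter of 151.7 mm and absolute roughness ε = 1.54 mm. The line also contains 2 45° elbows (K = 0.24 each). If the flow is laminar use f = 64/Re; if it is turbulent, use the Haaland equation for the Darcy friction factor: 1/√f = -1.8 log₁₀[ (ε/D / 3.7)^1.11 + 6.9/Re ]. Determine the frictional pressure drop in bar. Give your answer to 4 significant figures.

Reynolds number Re = ρVD/μ = 1839 · 1.759 · 0.1517 / 0.00208 = 2.359e+05.
Re > 4000 → turbulent. Relative roughness ε/D = 0.00154/0.1517 = 0.0102. Haaland: 1/√f = -1.8 log₁₀[(0.0102/3.7)^1.11 + 6.9/2.359e+05] = -1.8 log₁₀[0.00143 + 2.92e-05] = 5.102, so f = 0.03841.
Total minor-loss coefficient ΣK = 2·0.24 = 0.48.
ΔP = [f·L/D + ΣK]·(ρV²/2) = [0.03841·6.694/0.1517 + 0.48]·(1839·1.759²/2) = [1.695 + 0.48]·2845 = 6188 Pa.
ΔP = 6188 Pa = 0.06188 bar.

ΔP ≈ 0.06188 bar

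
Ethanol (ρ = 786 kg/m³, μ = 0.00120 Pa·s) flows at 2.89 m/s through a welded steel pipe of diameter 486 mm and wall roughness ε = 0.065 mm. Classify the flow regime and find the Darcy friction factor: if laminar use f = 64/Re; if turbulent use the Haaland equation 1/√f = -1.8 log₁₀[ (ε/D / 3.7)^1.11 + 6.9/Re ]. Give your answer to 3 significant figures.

Re = ρVD/μ = 786·2.89·0.486/0.0012 = 9.2e+05.
Re > 4000 → turbulent. ε/D = 6.5e-05/0.486 = 0.000134; Haaland: 1/√f = -1.8 log₁₀[1.17e-05 + 7.5e-06] = 8.489, so f = 0.01388.

f ≈ 0.0139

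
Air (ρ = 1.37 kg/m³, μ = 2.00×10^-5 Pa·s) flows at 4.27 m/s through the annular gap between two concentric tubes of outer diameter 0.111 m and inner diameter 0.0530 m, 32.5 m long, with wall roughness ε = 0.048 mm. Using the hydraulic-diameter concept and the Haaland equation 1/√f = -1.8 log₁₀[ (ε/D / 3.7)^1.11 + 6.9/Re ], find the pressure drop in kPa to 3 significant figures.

Hydraulic diameter D_h = 4A/P = D_o - D_i = 0.111 - 0.053 = 0.058 m.
Re = ρVD_h/μ = 1.37·4.27·0.058/2e-05 = 1.696e+04.
ε/D_h = 4.8e-05/0.058 = 0.000828; Haaland gives 1/√f = -1.8 log₁₀[8.87e-05+0.000407] = 5.949, so f = 0.02826.
ΔP = f(L/D_h)(ρV²/2) = 0.02826·32.5/0.058·12.49 = 197.7 Pa.
ΔP = 0.198 kPa.

ΔP ≈ 0.198 kPa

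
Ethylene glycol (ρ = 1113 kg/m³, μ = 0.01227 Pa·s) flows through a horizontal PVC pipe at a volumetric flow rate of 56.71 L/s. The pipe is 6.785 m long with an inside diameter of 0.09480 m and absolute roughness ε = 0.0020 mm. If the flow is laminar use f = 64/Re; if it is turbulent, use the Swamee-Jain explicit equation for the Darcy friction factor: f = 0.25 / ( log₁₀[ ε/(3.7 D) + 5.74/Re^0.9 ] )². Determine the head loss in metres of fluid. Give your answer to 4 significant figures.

h_f ≈ 4.576 m

Q = 56.71 L/s = 56.71/1000 = 0.05671 m³/s.
Cross-sectional area A = πD²/4 = π(0.0948)²/4 = 0.007058 m²; mean velocity V = Q/A = 0.05671/0.007058 = 8.034 m/s.
Reynolds number Re = ρVD/μ = 1113 · 8.034 · 0.0948 / 0.0123 = 6.909e+04.
Re > 4000 → turbulent. Relative roughness ε/D = 2e-06/0.0948 = 2.11e-05. Swamee-Jain: f = 0.25/(log₁₀[2.11e-05/3.7 + 5.74/6.909e+04^0.9])² = 0.25/(log₁₀[5.7e-06 + 0.000253])² = 0.25/(-3.587)² = 0.01943.
Darcy-Weisbach: ΔP = f(L/D)(ρV²/2) = 0.01943·(6.785/0.0948)·(1113·8.034²/2) = 0.01943·71.57·3.592e+04 = 4.996e+04 Pa.
Head loss h_f = ΔP/(ρg) = 4.996e+04/(1113·9.81) = 4.576 m.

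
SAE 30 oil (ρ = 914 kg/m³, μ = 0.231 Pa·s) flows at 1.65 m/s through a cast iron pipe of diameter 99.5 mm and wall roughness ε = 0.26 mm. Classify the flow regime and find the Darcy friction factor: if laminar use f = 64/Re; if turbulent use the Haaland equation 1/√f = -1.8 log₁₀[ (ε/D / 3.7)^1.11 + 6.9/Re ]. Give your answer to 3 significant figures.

f ≈ 0.0985

Re = ρVD/μ = 914·1.65·0.0995/0.231 = 649.6.
Re < 2300 → laminar, so f = 64/Re = 0.09852 (roughness is irrelevant in laminar flow).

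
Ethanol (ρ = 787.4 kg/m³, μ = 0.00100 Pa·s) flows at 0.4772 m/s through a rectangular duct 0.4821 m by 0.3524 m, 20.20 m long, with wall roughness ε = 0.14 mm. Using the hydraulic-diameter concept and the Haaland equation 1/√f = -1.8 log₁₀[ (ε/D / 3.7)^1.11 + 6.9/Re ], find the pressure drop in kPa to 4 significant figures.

ΔP ≈ 0.08147 kPa

Hydraulic diameter D_h = 4A/P = 4·(0.4821·0.3524)/(2·(0.4821+0.3524)) = 0.6796/1.669 = 0.4072 m.
Re = ρVD_h/μ = 787.4·0.4772·0.4072/0.001 = 1.53e+05.
ε/D_h = 0.00014/0.4072 = 0.000344; Haaland gives 1/√f = -1.8 log₁₀[3.35e-05+4.51e-05] = 7.389, so f = 0.01832.
ΔP = f(L/D_h)(ρV²/2) = 0.01832·20.2/0.4072·89.65 = 81.47 Pa.
ΔP = 0.08147 kPa.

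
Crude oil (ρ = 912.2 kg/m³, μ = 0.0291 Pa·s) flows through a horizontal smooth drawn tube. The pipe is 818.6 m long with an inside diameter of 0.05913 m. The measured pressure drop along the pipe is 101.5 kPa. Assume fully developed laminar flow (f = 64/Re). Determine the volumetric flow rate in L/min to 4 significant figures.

Q ≈ 76.71 L/min

For laminar flow, f = 64/Re with Re = ρVD/μ, so Darcy-Weisbach reduces to ΔP = 32μLV/D². Solving for V: V = ΔP·D²/(32μL) = 1.015e+05·(0.05913)²/(32·0.0291·818.6) = 0.4656 m/s.
Check: Re = ρVD/μ = 912.2·0.4656·0.05913/0.0291 = 862.9 < 2300, so the laminar assumption holds.
Q = V·A = 0.4656·(π/4·0.05913²) = 0.001278 m³/s = 76.71 L/min.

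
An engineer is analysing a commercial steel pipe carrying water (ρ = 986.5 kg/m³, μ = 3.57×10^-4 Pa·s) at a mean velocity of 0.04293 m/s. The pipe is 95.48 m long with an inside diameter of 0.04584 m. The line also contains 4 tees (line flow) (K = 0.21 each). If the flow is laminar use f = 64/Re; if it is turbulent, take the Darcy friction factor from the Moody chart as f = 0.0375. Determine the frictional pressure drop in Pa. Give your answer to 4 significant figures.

Reynolds number Re = ρVD/μ = 986.5 · 0.04293 · 0.04584 / 0.000357 = 5438.
Re > 4000 → turbulent; use the Moody-chart value f = 0.0375.
Total minor-loss coefficient ΣK = 4·0.21 = 0.84.
ΔP = [f·L/D + ΣK]·(ρV²/2) = [0.0375·95.48/0.04584 + 0.84]·(986.5·0.04293²/2) = [78.11 + 0.84]·0.9091 = 71.77 Pa.

ΔP ≈ 71.77 Pa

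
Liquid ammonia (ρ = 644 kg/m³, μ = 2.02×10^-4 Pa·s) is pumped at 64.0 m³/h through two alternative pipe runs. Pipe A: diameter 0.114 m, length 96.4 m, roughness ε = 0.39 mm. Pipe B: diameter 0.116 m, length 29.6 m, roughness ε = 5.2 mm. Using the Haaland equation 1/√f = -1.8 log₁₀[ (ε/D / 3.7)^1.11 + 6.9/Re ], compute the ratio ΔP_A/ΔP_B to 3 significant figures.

Pipe A: V = Q/A = 0.01778/0.01021 = 1.742 m/s; Re = 6.33e+05; ε/D = 0.00342; Haaland → f = 0.02739; ΔP_A = f(L/D)(ρV²/2) = 2.262e+04 Pa.
Pipe B: V = Q/A = 0.01778/0.01057 = 1.682 m/s; Re = 6.221e+05; ε/D = 0.0448; Haaland → f = 0.06823; ΔP_B = f(L/D)(ρV²/2) = 1.586e+04 Pa.
ΔP_A/ΔP_B = 2.262e+04/1.586e+04 = 1.43.

ΔP_A/ΔP_B ≈ 1.43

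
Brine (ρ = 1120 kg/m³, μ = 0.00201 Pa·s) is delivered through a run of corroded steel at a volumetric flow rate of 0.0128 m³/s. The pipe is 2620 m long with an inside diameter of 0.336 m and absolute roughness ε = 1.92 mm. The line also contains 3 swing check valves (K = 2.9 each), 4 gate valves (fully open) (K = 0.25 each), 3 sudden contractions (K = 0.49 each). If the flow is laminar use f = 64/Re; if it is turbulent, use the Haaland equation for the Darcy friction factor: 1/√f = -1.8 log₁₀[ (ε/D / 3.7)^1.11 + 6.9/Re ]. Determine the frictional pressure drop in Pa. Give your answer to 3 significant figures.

ΔP ≈ 3260 Pa

Cross-sectional area A = πD²/4 = π(0.336)²/4 = 0.08867 m²; mean velocity V = Q/A = 0.0128/0.08867 = 0.1444 m/s.
Reynolds number Re = ρVD/μ = 1120 · 0.1444 · 0.336 / 0.00201 = 2.703e+04.
Re > 4000 → turbulent. Relative roughness ε/D = 0.00192/0.336 = 0.00571. Haaland: 1/√f = -1.8 log₁₀[(0.00571/3.7)^1.11 + 6.9/2.703e+04] = -1.8 log₁₀[0.000758 + 0.000255] = 5.39, so f = 0.03442.
Total minor-loss coefficient ΣK = 3·2.9 + 4·0.25 + 3·0.49 = 11.2.
ΔP = [f·L/D + ΣK]·(ρV²/2) = [0.03442·2620/0.336 + 11.2]·(1120·0.1444²/2) = [268.4 + 11.2]·11.67 = 3263 Pa.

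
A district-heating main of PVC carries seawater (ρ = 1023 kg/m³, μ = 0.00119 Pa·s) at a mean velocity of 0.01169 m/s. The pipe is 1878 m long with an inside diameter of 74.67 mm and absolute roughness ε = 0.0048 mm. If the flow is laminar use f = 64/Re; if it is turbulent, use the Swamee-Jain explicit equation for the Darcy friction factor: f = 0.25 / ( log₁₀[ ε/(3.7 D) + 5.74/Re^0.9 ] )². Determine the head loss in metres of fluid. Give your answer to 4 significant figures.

Reynolds number Re = ρVD/μ = 1023 · 0.01169 · 0.07467 / 0.00119 = 750.4.
Re < 2300 → laminar flow, so f = 64/Re = 64/750.4 = 0.08529 (the turbulent correlation is not needed).
Darcy-Weisbach: ΔP = f(L/D)(ρV²/2) = 0.08529·(1878/0.07467)·(1023·0.01169²/2) = 0.08529·2.515e+04·0.0699 = 149.9 Pa.
Head loss h_f = ΔP/(ρg) = 149.9/(1023·9.81) = 0.01494 m.

h_f ≈ 0.01494 m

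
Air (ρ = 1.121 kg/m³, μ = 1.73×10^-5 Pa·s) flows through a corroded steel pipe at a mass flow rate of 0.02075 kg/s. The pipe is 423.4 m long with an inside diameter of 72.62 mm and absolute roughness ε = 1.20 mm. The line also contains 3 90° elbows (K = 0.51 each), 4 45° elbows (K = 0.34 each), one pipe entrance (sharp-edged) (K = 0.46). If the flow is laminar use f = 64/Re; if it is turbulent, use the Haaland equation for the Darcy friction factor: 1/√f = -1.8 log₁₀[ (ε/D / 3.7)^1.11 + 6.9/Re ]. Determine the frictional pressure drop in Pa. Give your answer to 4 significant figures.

A = πD²/4 = π(0.07262)²/4 = 0.004142 m²; mean velocity V = ṁ/(ρA) = 0.02075/(1.121 · 0.004142) = 4.469 m/s.
Reynolds number Re = ρVD/μ = 1.121 · 4.469 · 0.07262 / 1.73e-05 = 2.103e+04.
Re > 4000 → turbulent. Relative roughness ε/D = 0.0012/0.07262 = 0.0165. Haaland: 1/√f = -1.8 log₁₀[(0.0165/3.7)^1.11 + 6.9/2.103e+04] = -1.8 log₁₀[0.00246 + 0.000328] = 4.598, so f = 0.04731.
Total minor-loss coefficient ΣK = 3·0.51 + 4·0.34 + 1·0.46 = 3.35.
ΔP = [f·L/D + ΣK]·(ρV²/2) = [0.04731·423.4/0.07262 + 3.35]·(1.121·4.469²/2) = [275.8 + 3.35]·11.19 = 3125 Pa.

ΔP ≈ 3125 Pa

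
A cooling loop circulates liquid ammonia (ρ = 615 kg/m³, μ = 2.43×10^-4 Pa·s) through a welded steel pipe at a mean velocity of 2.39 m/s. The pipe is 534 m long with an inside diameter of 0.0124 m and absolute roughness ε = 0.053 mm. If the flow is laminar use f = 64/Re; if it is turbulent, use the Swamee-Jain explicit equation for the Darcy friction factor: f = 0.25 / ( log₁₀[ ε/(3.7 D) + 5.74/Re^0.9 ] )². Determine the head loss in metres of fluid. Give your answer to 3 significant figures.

h_f ≈ 384 m

Reynolds number Re = ρVD/μ = 615 · 2.39 · 0.0124 / 0.000243 = 7.5e+04.
Re > 4000 → turbulent. Relative roughness ε/D = 5.3e-05/0.0124 = 0.00427. Swamee-Jain: f = 0.25/(log₁₀[0.00427/3.7 + 5.74/7.5e+04^0.9])² = 0.25/(log₁₀[0.00116 + 0.000235])² = 0.25/(-2.857)² = 0.03063.
Darcy-Weisbach: ΔP = f(L/D)(ρV²/2) = 0.03063·(534/0.0124)·(615·2.39²/2) = 0.03063·4.306e+04·1756 = 2.317e+06 Pa.
Head loss h_f = ΔP/(ρg) = 2.317e+06/(615·9.81) = 384 m.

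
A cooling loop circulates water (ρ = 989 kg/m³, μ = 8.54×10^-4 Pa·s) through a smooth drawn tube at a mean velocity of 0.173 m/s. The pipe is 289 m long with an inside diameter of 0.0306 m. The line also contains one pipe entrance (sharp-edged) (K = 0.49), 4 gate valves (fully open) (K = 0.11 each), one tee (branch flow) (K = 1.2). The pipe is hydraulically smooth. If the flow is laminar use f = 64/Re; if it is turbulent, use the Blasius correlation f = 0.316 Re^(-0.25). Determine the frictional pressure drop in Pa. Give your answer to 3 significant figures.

ΔP ≈ 5020 Pa

Reynolds number Re = ρVD/μ = 989 · 0.173 · 0.0306 / 0.000854 = 6131.
Re > 4000 → turbulent. Smooth-pipe (Blasius): f = 0.316 Re^(-0.25) = 0.316/(6131)^0.25 = 0.03571.
Total minor-loss coefficient ΣK = 1·0.49 + 4·0.11 + 1·1.2 = 2.13.
ΔP = [f·L/D + ΣK]·(ρV²/2) = [0.03571·289/0.0306 + 2.13]·(989·0.173²/2) = [337.3 + 2.13]·14.8 = 5023 Pa.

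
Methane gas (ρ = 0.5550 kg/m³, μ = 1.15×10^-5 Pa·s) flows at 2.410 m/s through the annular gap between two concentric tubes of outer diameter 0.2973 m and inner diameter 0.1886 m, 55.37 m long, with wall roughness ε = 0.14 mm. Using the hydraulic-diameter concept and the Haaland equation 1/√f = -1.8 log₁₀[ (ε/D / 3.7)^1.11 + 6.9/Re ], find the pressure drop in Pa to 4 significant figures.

Hydraulic diameter D_h = 4A/P = D_o - D_i = 0.2973 - 0.1886 = 0.1087 m.
Re = ρVD_h/μ = 0.555·2.41·0.1087/1.15e-05 = 1.264e+04.
ε/D_h = 0.00014/0.1087 = 0.00129; Haaland gives 1/√f = -1.8 log₁₀[0.000145+0.000546] = 5.689, so f = 0.0309.
ΔP = f(L/D_h)(ρV²/2) = 0.0309·55.37/0.1087·1.612 = 25.36 Pa.

ΔP ≈ 25.36 Pa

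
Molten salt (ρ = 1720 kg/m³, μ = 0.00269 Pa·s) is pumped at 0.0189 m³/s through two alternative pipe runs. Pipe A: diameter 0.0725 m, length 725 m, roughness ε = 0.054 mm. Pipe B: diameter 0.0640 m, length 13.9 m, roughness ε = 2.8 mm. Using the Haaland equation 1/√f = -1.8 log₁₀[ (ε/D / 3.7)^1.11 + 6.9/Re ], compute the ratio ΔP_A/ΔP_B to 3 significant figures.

ΔP_A/ΔP_B ≈ 8.18

Pipe A: V = Q/A = 0.0189/0.004128 = 4.578 m/s; Re = 2.122e+05; ε/D = 0.000745; Haaland → f = 0.01975; ΔP_A = f(L/D)(ρV²/2) = 3.56e+06 Pa.
Pipe B: V = Q/A = 0.0189/0.003217 = 5.875 m/s; Re = 2.404e+05; ε/D = 0.0437; Haaland → f = 0.06755; ΔP_B = f(L/D)(ρV²/2) = 4.355e+05 Pa.
ΔP_A/ΔP_B = 3.56e+06/4.355e+05 = 8.18.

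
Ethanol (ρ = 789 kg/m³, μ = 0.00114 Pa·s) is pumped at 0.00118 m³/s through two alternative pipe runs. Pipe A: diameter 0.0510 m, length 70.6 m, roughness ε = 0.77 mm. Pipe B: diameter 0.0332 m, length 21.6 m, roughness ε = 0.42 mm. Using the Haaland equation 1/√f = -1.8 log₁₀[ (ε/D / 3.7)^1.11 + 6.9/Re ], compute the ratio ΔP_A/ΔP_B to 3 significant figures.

ΔP_A/ΔP_B ≈ 0.411

Pipe A: V = Q/A = 0.00118/0.002043 = 0.5776 m/s; Re = 2.039e+04; ε/D = 0.0151; Haaland → f = 0.04599; ΔP_A = f(L/D)(ρV²/2) = 8379 Pa.
Pipe B: V = Q/A = 0.00118/0.0008657 = 1.363 m/s; Re = 3.132e+04; ε/D = 0.0127; Haaland → f = 0.04272; ΔP_B = f(L/D)(ρV²/2) = 2.037e+04 Pa.
ΔP_A/ΔP_B = 8379/2.037e+04 = 0.411.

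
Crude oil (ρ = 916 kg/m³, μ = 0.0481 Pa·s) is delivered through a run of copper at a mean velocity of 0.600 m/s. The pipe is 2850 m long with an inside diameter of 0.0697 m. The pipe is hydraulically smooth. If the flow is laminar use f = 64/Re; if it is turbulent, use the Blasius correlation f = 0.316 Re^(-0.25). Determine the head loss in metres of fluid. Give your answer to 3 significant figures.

Reynolds number Re = ρVD/μ = 916 · 0.6 · 0.0697 / 0.0481 = 796.4.
Re < 2300 → laminar flow, so f = 64/Re = 64/796.4 = 0.08036 (the turbulent correlation is not needed).
Darcy-Weisbach: ΔP = f(L/D)(ρV²/2) = 0.08036·(2850/0.0697)·(916·0.6²/2) = 0.08036·4.089e+04·164.9 = 5.418e+05 Pa.
Head loss h_f = ΔP/(ρg) = 5.418e+05/(916·9.81) = 60.3 m.

h_f ≈ 60.3 m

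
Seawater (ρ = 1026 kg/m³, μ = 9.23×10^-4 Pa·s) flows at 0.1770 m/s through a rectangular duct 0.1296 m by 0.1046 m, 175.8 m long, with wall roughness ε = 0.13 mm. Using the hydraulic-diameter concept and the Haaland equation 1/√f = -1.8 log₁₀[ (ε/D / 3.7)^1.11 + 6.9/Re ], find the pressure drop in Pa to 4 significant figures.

ΔP ≈ 663.6 Pa

Hydraulic diameter D_h = 4A/P = 4·(0.1296·0.1046)/(2·(0.1296+0.1046)) = 0.05422/0.4684 = 0.1158 m.
Re = ρVD_h/μ = 1026·0.177·0.1158/0.000923 = 2.278e+04.
ε/D_h = 0.00013/0.1158 = 0.00112; Haaland gives 1/√f = -1.8 log₁₀[0.000125+0.000303] = 6.064, so f = 0.02719.
ΔP = f(L/D_h)(ρV²/2) = 0.02719·175.8/0.1158·16.07 = 663.6 Pa.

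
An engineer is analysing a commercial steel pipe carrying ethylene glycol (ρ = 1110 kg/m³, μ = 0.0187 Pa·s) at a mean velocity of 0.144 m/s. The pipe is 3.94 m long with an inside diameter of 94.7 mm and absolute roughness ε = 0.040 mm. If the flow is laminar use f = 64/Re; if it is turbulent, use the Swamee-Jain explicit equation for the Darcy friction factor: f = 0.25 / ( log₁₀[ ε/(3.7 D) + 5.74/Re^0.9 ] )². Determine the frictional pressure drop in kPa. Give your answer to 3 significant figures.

ΔP ≈ 0.0379 kPa

Reynolds number Re = ρVD/μ = 1110 · 0.144 · 0.0947 / 0.0187 = 809.5.
Re < 2300 → laminar flow, so f = 64/Re = 64/809.5 = 0.07907 (the turbulent correlation is not needed).
Darcy-Weisbach: ΔP = f(L/D)(ρV²/2) = 0.07907·(3.94/0.0947)·(1110·0.144²/2) = 0.07907·41.61·11.51 = 37.86 Pa.
ΔP = 37.86 Pa = 0.0379 kPa.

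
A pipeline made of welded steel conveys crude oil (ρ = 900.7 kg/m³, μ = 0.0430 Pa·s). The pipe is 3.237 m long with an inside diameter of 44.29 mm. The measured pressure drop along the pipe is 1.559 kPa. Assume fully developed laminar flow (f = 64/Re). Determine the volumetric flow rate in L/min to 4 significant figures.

Q ≈ 63.47 L/min

For laminar flow, f = 64/Re with Re = ρVD/μ, so Darcy-Weisbach reduces to ΔP = 32μLV/D². Solving for V: V = ΔP·D²/(32μL) = 1559·(0.04429)²/(32·0.043·3.237) = 0.6866 m/s.
Check: Re = ρVD/μ = 900.7·0.6866·0.04429/0.043 = 637 < 2300, so the laminar assumption holds.
Q = V·A = 0.6866·(π/4·0.04429²) = 0.001058 m³/s = 63.47 L/min.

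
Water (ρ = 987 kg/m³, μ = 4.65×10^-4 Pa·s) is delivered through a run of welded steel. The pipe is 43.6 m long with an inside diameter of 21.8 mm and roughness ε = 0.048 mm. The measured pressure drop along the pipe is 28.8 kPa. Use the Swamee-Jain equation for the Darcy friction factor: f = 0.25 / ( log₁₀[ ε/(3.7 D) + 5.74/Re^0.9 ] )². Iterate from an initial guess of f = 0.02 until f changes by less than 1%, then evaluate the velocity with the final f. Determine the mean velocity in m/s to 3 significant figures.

Rearranging Darcy-Weisbach: V = √(2·ΔP·D/(f·L·ρ)). With ε/D = 4.8e-05/0.0218 = 0.0022, iterate starting from f = 0.02:
  f = 0.02 → V = √(2·2.88e+04·0.0218/(0.02·43.6·987)) = 1.208 m/s; Re = ρVD/μ = 5.589e+04; f → 0.02696
  f = 0.02696 → V = 1.04 m/s; Re = 4.814e+04; f → 0.02733
  f = 0.02733 → V = 1.033 m/s; Re = 4.781e+04; f → 0.02735
Converged (Δf/f < 1%). With the final f = 0.02735: V = √(2·2.88e+04·0.0218/(0.02735·43.6·987)) = 1.033 m/s.

V ≈ 1.03 m/s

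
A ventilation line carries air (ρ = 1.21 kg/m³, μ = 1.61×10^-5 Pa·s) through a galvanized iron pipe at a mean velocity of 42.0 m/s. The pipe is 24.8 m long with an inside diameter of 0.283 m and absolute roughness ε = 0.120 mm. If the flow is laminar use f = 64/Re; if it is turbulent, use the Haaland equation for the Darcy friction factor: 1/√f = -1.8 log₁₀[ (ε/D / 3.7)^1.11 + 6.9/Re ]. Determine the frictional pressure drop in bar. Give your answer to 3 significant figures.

Reynolds number Re = ρVD/μ = 1.21 · 42 · 0.283 / 1.61e-05 = 8.933e+05.
Re > 4000 → turbulent. Relative roughness ε/D = 0.00012/0.283 = 0.000424. Haaland: 1/√f = -1.8 log₁₀[(0.000424/3.7)^1.11 + 6.9/8.933e+05] = -1.8 log₁₀[4.22e-05 + 7.72e-06] = 7.742, so f = 0.01668.
Darcy-Weisbach: ΔP = f(L/D)(ρV²/2) = 0.01668·(24.8/0.283)·(1.21·42²/2) = 0.01668·87.63·1067 = 1560 Pa.
ΔP = 1560 Pa = 0.0156 bar.

ΔP ≈ 0.0156 bar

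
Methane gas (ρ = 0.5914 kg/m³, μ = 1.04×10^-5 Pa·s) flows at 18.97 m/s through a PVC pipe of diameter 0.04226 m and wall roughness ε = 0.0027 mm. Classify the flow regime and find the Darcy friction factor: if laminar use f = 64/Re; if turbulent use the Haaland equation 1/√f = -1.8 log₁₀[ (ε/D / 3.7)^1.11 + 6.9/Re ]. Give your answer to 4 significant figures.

f ≈ 0.02131

Re = ρVD/μ = 0.5914·18.97·0.04226/1.04e-05 = 4.559e+04.
Re > 4000 → turbulent. ε/D = 2.7e-06/0.04226 = 6.39e-05; Haaland: 1/√f = -1.8 log₁₀[5.17e-06 + 0.000151] = 6.85, so f = 0.02131.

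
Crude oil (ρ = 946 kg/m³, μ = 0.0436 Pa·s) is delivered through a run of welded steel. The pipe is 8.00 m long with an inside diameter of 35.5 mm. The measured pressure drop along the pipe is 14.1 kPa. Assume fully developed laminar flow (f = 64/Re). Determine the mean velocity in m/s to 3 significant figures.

For laminar flow, f = 64/Re with Re = ρVD/μ, so Darcy-Weisbach reduces to ΔP = 32μLV/D². Solving for V: V = ΔP·D²/(32μL) = 1.41e+04·(0.0355)²/(32·0.0436·8) = 1.592 m/s.
Check: Re = ρVD/μ = 946·1.592·0.0355/0.0436 = 1226 < 2300, so the laminar assumption holds.

V ≈ 1.59 m/s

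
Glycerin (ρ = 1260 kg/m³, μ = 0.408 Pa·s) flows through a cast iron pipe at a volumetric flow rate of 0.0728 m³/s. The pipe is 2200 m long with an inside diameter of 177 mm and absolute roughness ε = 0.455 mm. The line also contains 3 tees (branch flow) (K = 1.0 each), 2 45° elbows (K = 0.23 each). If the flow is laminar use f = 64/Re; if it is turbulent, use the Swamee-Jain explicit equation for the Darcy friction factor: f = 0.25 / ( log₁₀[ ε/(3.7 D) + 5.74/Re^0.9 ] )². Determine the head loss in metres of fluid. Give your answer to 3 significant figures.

Cross-sectional area A = πD²/4 = π(0.177)²/4 = 0.02461 m²; mean velocity V = Q/A = 0.0728/0.02461 = 2.959 m/s.
Reynolds number Re = ρVD/μ = 1260 · 2.959 · 0.177 / 0.408 = 1617.
Re < 2300 → laminar flow, so f = 64/Re = 64/1617 = 0.03957 (the turbulent correlation is not needed).
Total minor-loss coefficient ΣK = 3·1 + 2·0.23 = 3.46.
ΔP = [f·L/D + ΣK]·(ρV²/2) = [0.03957·2200/0.177 + 3.46]·(1260·2.959²/2) = [491.9 + 3.46]·5515 = 2.732e+06 Pa.
Head loss h_f = ΔP/(ρg) = 2.732e+06/(1260·9.81) = 221 m.

h_f ≈ 221 m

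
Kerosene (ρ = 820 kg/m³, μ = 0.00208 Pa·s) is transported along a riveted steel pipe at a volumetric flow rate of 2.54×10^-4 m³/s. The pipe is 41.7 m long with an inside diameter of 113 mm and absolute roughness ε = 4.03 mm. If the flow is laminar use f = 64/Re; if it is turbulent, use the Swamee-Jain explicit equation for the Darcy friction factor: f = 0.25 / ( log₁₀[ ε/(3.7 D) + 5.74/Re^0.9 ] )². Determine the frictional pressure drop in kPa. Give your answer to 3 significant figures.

ΔP ≈ 0.00551 kPa

Cross-sectional area A = πD²/4 = π(0.113)²/4 = 0.01003 m²; mean velocity V = Q/A = 0.000254/0.01003 = 0.02533 m/s.
Reynolds number Re = ρVD/μ = 820 · 0.02533 · 0.113 / 0.00208 = 1128.
Re < 2300 → laminar flow, so f = 64/Re = 64/1128 = 0.05672 (the turbulent correlation is not needed).
Darcy-Weisbach: ΔP = f(L/D)(ρV²/2) = 0.05672·(41.7/0.113)·(820·0.02533²/2) = 0.05672·369·0.263 = 5.505 Pa.
ΔP = 5.505 Pa = 0.00551 kPa.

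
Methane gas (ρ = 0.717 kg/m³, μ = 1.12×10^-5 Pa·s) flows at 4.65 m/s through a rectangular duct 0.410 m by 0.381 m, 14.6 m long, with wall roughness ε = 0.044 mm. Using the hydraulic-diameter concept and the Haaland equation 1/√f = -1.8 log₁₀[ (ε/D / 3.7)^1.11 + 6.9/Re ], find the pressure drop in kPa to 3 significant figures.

ΔP ≈ 0.00510 kPa

Hydraulic diameter D_h = 4A/P = 4·(0.41·0.381)/(2·(0.41+0.381)) = 0.6248/1.582 = 0.395 m.
Re = ρVD_h/μ = 0.717·4.65·0.395/1.12e-05 = 1.176e+05.
ε/D_h = 4.4e-05/0.395 = 0.000111; Haaland gives 1/√f = -1.8 log₁₀[9.58e-06+5.87e-05] = 7.498, so f = 0.01779.
ΔP = f(L/D_h)(ρV²/2) = 0.01779·14.6/0.395·7.752 = 5.096 Pa.
ΔP = 0.00510 kPa.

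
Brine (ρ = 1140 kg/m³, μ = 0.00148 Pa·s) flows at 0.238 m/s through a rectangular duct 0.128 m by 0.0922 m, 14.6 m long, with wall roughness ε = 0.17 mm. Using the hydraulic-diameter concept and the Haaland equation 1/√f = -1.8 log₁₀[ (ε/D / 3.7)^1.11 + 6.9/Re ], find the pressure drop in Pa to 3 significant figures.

ΔP ≈ 127 Pa

Hydraulic diameter D_h = 4A/P = 4·(0.128·0.0922)/(2·(0.128+0.0922)) = 0.04721/0.4404 = 0.1072 m.
Re = ρVD_h/μ = 1140·0.238·0.1072/0.00148 = 1.965e+04.
ε/D_h = 0.00017/0.1072 = 0.00159; Haaland gives 1/√f = -1.8 log₁₀[0.000183+0.000351] = 5.891, so f = 0.02882.
ΔP = f(L/D_h)(ρV²/2) = 0.02882·14.6/0.1072·32.29 = 126.7 Pa.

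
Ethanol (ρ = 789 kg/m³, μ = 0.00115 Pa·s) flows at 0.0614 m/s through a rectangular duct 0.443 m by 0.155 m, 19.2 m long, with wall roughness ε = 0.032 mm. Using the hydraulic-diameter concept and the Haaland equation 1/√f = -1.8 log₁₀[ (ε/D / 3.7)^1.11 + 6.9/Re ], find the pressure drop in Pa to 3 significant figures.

ΔP ≈ 3.89 Pa

Hydraulic diameter D_h = 4A/P = 4·(0.443·0.155)/(2·(0.443+0.155)) = 0.2747/1.196 = 0.2296 m.
Re = ρVD_h/μ = 789·0.0614·0.2296/0.00115 = 9674.
ε/D_h = 3.2e-05/0.2296 = 0.000139; Haaland gives 1/√f = -1.8 log₁₀[1.23e-05+0.000713] = 5.651, so f = 0.03132.
ΔP = f(L/D_h)(ρV²/2) = 0.03132·19.2/0.2296·1.487 = 3.894 Pa.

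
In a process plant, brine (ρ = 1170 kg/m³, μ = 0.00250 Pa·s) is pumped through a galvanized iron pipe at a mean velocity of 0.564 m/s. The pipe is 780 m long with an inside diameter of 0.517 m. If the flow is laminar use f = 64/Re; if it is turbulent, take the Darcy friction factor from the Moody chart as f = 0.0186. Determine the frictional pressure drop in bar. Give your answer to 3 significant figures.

Reynolds number Re = ρVD/μ = 1170 · 0.564 · 0.517 / 0.0025 = 1.365e+05.
Re > 4000 → turbulent; use the Moody-chart value f = 0.0186.
Darcy-Weisbach: ΔP = f(L/D)(ρV²/2) = 0.0186·(780/0.517)·(1170·0.564²/2) = 0.0186·1509·186.1 = 5222 Pa.
ΔP = 5222 Pa = 0.0522 bar.

ΔP ≈ 0.0522 bar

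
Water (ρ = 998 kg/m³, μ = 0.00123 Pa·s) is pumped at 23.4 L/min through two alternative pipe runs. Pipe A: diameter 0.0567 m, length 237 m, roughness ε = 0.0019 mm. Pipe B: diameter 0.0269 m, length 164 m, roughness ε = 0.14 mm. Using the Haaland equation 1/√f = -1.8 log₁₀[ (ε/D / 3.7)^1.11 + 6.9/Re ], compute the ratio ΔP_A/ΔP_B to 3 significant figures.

Pipe A: V = Q/A = 0.00039/0.002525 = 0.1545 m/s; Re = 7106; ε/D = 3.35e-05; Haaland → f = 0.03403; ΔP_A = f(L/D)(ρV²/2) = 1693 Pa.
Pipe B: V = Q/A = 0.00039/0.0005683 = 0.6862 m/s; Re = 1.498e+04; ε/D = 0.0052; Haaland → f = 0.03567; ΔP_B = f(L/D)(ρV²/2) = 5.11e+04 Pa.
ΔP_A/ΔP_B = 1693/5.11e+04 = 0.0331.

ΔP_A/ΔP_B ≈ 0.0331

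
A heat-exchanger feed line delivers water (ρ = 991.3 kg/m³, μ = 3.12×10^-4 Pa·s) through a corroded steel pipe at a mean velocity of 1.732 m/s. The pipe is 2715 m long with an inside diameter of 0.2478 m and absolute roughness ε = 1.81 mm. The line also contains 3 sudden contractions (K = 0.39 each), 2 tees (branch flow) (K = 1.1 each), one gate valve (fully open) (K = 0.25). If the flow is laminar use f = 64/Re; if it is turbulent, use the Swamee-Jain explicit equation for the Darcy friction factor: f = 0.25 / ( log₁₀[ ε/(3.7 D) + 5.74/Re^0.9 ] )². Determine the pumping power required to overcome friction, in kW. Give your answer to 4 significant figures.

P ≈ 47.09 kW

Reynolds number Re = ρVD/μ = 991.3 · 1.732 · 0.2478 / 0.000312 = 1.364e+06.
Re > 4000 → turbulent. Relative roughness ε/D = 0.00181/0.2478 = 0.0073. Swamee-Jain: f = 0.25/(log₁₀[0.0073/3.7 + 5.74/1.364e+06^0.9])² = 0.25/(log₁₀[0.00197 + 1.73e-05])² = 0.25/(-2.701)² = 0.03427.
Total minor-loss coefficient ΣK = 3·0.39 + 2·1.1 + 1·0.25 = 3.62.
ΔP = [f·L/D + ΣK]·(ρV²/2) = [0.03427·2715/0.2478 + 3.62]·(991.3·1.732²/2) = [375.5 + 3.62]·1487 = 5.637e+05 Pa.
Q = V·A = 1.732·0.04823 = 0.08353 m³/s.
Pumping power P = QΔP = 0.08353·5.637e+05 = 47086 W = 47.09 kW.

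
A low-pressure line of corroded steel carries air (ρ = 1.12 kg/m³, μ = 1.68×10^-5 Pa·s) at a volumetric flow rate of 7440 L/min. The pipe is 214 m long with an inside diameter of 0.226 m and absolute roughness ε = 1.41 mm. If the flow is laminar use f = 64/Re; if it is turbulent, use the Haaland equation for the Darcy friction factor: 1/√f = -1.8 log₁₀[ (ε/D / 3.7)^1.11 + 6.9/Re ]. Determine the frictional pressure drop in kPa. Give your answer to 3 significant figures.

ΔP ≈ 0.173 kPa

Q = 7440 L/min = 7440/60000 = 0.124 m³/s.
Cross-sectional area A = πD²/4 = π(0.226)²/4 = 0.04011 m²; mean velocity V = Q/A = 0.124/0.04011 = 3.091 m/s.
Reynolds number Re = ρVD/μ = 1.12 · 3.091 · 0.226 / 1.68e-05 = 4.657e+04.
Re > 4000 → turbulent. Relative roughness ε/D = 0.00141/0.226 = 0.00624. Haaland: 1/√f = -1.8 log₁₀[(0.00624/3.7)^1.11 + 6.9/4.657e+04] = -1.8 log₁₀[0.000835 + 0.000148] = 5.413, so f = 0.03413.
Darcy-Weisbach: ΔP = f(L/D)(ρV²/2) = 0.03413·(214/0.226)·(1.12·3.091²/2) = 0.03413·946.9·5.351 = 172.9 Pa.
ΔP = 172.9 Pa = 0.173 kPa.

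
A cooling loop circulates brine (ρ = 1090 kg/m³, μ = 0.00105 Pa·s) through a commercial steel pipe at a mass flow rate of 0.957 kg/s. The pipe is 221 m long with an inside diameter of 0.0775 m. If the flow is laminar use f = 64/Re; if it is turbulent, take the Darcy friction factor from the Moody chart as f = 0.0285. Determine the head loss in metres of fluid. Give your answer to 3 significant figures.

A = πD²/4 = π(0.0775)²/4 = 0.004717 m²; mean velocity V = ṁ/(ρA) = 0.957/(1090 · 0.004717) = 0.1861 m/s.
Reynolds number Re = ρVD/μ = 1090 · 0.1861 · 0.0775 / 0.00105 = 1.497e+04.
Re > 4000 → turbulent; use the Moody-chart value f = 0.0285.
Darcy-Weisbach: ΔP = f(L/D)(ρV²/2) = 0.0285·(221/0.0775)·(1090·0.1861²/2) = 0.0285·2852·18.88 = 1534 Pa.
Head loss h_f = ΔP/(ρg) = 1534/(1090·9.81) = 0.143 m.

h_f ≈ 0.143 m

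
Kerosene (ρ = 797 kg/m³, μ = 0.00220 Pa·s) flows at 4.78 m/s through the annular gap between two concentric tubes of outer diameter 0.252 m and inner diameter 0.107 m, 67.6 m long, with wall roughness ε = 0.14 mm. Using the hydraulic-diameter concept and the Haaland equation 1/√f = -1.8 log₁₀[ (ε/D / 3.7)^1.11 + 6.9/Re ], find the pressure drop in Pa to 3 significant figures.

Hydraulic diameter D_h = 4A/P = D_o - D_i = 0.252 - 0.107 = 0.145 m.
Re = ρVD_h/μ = 797·4.78·0.145/0.0022 = 2.511e+05.
ε/D_h = 0.00014/0.145 = 0.000966; Haaland gives 1/√f = -1.8 log₁₀[0.000105+2.75e-05] = 6.978, so f = 0.02053.
ΔP = f(L/D_h)(ρV²/2) = 0.02053·67.6/0.145·9105 = 8.717e+04 Pa.

ΔP ≈ 87200 Pa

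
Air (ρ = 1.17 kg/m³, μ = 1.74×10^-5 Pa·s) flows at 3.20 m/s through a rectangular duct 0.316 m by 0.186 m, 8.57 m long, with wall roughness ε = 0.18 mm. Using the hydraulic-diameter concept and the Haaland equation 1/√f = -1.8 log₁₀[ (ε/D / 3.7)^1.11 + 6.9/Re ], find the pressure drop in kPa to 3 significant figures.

Hydraulic diameter D_h = 4A/P = 4·(0.316·0.186)/(2·(0.316+0.186)) = 0.2351/1.004 = 0.2342 m.
Re = ρVD_h/μ = 1.17·3.2·0.2342/1.74e-05 = 5.039e+04.
ε/D_h = 0.00018/0.2342 = 0.000769; Haaland gives 1/√f = -1.8 log₁₀[8.17e-05+0.000137] = 6.588, so f = 0.02304.
ΔP = f(L/D_h)(ρV²/2) = 0.02304·8.57/0.2342·5.99 = 5.051 Pa.
ΔP = 0.00505 kPa.

ΔP ≈ 0.00505 kPa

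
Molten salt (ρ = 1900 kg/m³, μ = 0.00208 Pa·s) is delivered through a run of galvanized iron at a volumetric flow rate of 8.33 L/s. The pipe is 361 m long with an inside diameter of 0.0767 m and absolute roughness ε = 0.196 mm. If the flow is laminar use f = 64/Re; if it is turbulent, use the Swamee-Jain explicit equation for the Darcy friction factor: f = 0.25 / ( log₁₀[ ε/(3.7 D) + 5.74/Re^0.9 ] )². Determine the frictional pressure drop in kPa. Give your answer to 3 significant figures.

Q = 8.33 L/s = 8.33/1000 = 0.00833 m³/s.
Cross-sectional area A = πD²/4 = π(0.0767)²/4 = 0.00462 m²; mean velocity V = Q/A = 0.00833/0.00462 = 1.803 m/s.
Reynolds number Re = ρVD/μ = 1900 · 1.803 · 0.0767 / 0.00208 = 1.263e+05.
Re > 4000 → turbulent. Relative roughness ε/D = 0.000196/0.0767 = 0.00256. Swamee-Jain: f = 0.25/(log₁₀[0.00256/3.7 + 5.74/1.263e+05^0.9])² = 0.25/(log₁₀[0.000691 + 0.000147])² = 0.25/(-3.077)² = 0.02641.
Darcy-Weisbach: ΔP = f(L/D)(ρV²/2) = 0.02641·(361/0.0767)·(1900·1.803²/2) = 0.02641·4707·3088 = 3.838e+05 Pa.
ΔP = 3.838e+05 Pa = 384 kPa.

ΔP ≈ 384 kPa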